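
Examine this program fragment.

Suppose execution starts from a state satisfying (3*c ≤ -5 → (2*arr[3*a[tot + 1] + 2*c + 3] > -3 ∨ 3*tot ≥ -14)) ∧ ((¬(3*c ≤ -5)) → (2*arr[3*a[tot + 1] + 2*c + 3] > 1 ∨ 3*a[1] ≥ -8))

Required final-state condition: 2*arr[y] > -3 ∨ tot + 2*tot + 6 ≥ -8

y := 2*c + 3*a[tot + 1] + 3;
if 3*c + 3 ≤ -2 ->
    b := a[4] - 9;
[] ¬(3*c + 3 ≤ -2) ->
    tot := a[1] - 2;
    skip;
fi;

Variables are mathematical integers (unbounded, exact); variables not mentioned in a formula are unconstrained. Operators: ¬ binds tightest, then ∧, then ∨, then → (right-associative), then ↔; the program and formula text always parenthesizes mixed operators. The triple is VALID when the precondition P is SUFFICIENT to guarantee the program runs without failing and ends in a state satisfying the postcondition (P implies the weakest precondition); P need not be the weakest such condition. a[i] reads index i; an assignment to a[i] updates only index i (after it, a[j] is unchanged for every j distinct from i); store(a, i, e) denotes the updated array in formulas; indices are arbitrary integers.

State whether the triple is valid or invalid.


Working backward. After the program, the postcondition 2*arr[y] > -3 ∨ tot + 2*tot + 6 ≥ -8 must hold; in canonical form it is 2*arr[y] > -3 ∨ 3*tot ≥ -14.
Then branch requires 2*arr[y] > -3 ∨ 3*tot ≥ -14; else branch requires 2*arr[y] > -3 ∨ 3*a[1] ≥ -8.
Before the if: (3*c ≤ -5 → (2*arr[y] > -3 ∨ 3*tot ≥ -14)) ∧ ((¬(3*c ≤ -5)) → (2*arr[y] > -3 ∨ 3*a[1] ≥ -8))
Before y := 2*c + 3*a[tot + 1] + 3: (3*c ≤ -5 → (2*arr[3*a[tot + 1] + 2*c + 3] > -3 ∨ 3*tot ≥ -14)) ∧ ((¬(3*c ≤ -5)) → (2*arr[3*a[tot + 1] + 2*c + 3] > -3 ∨ 3*a[1] ≥ -8))
The weakest precondition is (3*c ≤ -5 → (2*arr[3*a[tot + 1] + 2*c + 3] > -3 ∨ 3*tot ≥ -14)) ∧ ((¬(3*c ≤ -5)) → (2*arr[3*a[tot + 1] + 2*c + 3] > -3 ∨ 3*a[1] ≥ -8)).
Check whether (3*c ≤ -5 → (2*arr[3*a[tot + 1] + 2*c + 3] > -3 ∨ 3*tot ≥ -14)) ∧ ((¬(3*c ≤ -5)) → (2*arr[3*a[tot + 1] + 2*c + 3] > 1 ∨ 3*a[1] ≥ -8)) implies it.
Every state satisfying the precondition satisfies the weakest precondition: the implication holds.
Answer: valid


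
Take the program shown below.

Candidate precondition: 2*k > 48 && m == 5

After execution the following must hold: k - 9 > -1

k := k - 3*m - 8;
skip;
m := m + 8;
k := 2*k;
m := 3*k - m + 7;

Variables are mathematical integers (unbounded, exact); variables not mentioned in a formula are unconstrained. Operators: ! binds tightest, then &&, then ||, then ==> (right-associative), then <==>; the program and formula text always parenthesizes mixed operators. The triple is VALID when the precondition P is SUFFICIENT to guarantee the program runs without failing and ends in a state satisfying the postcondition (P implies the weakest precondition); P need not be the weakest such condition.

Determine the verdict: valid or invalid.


Working backward. After the program, the postcondition k - 9 > -1 must hold; in canonical form it is k > 8.
Before m := 3*k - m + 7: k > 8
Before k := 2*k: 2*k > 8
Before m := m + 8: 2*k > 8
Before skip: 2*k > 8
Before k := k - 3*m - 8: 2*k > 6*m + 24
The weakest precondition is 2*k > 6*m + 24.
Check whether 2*k > 48 && m == 5 implies it.
Countermodel: at the initial state k = 25, m = 5, the precondition holds but the weakest precondition fails.
Answer: invalid


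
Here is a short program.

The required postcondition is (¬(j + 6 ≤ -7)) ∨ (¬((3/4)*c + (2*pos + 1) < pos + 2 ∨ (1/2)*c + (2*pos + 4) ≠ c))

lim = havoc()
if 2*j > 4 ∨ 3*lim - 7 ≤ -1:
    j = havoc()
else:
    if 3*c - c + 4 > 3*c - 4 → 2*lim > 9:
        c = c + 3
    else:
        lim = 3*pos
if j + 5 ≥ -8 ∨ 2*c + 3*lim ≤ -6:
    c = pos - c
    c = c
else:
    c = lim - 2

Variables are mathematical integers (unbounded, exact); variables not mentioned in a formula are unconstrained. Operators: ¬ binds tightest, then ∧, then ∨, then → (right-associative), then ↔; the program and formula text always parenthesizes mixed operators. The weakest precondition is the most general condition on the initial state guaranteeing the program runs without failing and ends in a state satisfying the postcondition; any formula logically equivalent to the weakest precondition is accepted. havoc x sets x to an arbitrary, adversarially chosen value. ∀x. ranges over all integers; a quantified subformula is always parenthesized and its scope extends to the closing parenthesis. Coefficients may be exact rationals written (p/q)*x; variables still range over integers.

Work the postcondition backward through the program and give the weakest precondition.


Working backward. After the program, the postcondition (¬(j + 6 ≤ -7)) ∨ (¬((3/4)*c + (2*pos + 1) < pos + 2 ∨ (1/2)*c + (2*pos + 4) ≠ c)) must hold; in canonical form it is (¬(j ≤ -13)) ∨ (¬((3/4)*c + pos < 1 ∨ 2*pos ≠ (1/2)*c - 4)).
Then branch requires (¬(j ≤ -13)) ∨ (¬((7/4)*pos < (3/4)*c + 1 ∨ (1/2)*c + (3/2)*pos ≠ -4)); else branch requires (¬(j ≤ -13)) ∨ (¬((3/4)*lim + pos < 5/2 ∨ 2*pos ≠ (1/2)*lim - 5)).
Before the if: ((j ≥ -13 ∨ 2*c + 3*lim ≤ -6) → ((¬(j ≤ -13)) ∨ (¬((7/4)*pos < (3/4)*c + 1 ∨ (1/2)*c + (3/2)*pos ≠ -4)))) ∧ ((¬(j ≥ -13 ∨ 2*c + 3*lim ≤ -6)) → ((¬(j ≤ -13)) ∨ (¬((3/4)*lim + pos < 5/2 ∨ 2*pos ≠ (1/2)*lim - 5))))
Then branch requires ∀j_1. (((j_1 ≥ -13 ∨ 2*c + 3*lim ≤ -6) → ((¬(j_1 ≤ -13)) ∨ (¬((7/4)*pos < (3/4)*c + 1 ∨ (1/2)*c + (3/2)*pos ≠ -4)))) ∧ ((¬(j_1 ≥ -13 ∨ 2*c + 3*lim ≤ -6)) → ((¬(j_1 ≤ -13)) ∨ (¬((3/4)*lim + pos < 5/2 ∨ 2*pos ≠ (1/2)*lim - 5))))); else branch requires ((c < 8 → 2*lim > 9) → (((j ≥ -13 ∨ 2*c + 3*lim ≤ -12) → ((¬(j ≤ -13)) ∨ (¬((7/4)*pos < (3/4)*c + 13/4 ∨ (1/2)*c + (3/2)*pos ≠ -11/2)))) ∧ ((¬(j ≥ -13 ∨ 2*c + 3*lim ≤ -12)) → ((¬(j ≤ -13)) ∨ (¬((3/4)*lim + pos < 5/2 ∨ 2*pos ≠ (1/2)*lim - 5)))))) ∧ ((¬(c < 8 → 2*lim > 9)) → (((j ≥ -13 ∨ 2*c + 9*pos ≤ -6) → ((¬(j ≤ -13)) ∨ (¬((7/4)*pos < (3/4)*c + 1 ∨ (1/2)*c + (3/2)*pos ≠ -4)))) ∧ ((¬(j ≥ -13 ∨ 2*c + 9*pos ≤ -6)) → ((¬(j ≤ -13)) ∨ (¬((13/4)*pos < 5/2 ∨ (1/2)*pos ≠ -5)))))).
Before the if: ((2*j > 4 ∨ 3*lim ≤ 6) → (∀j_1. (((j_1 ≥ -13 ∨ 2*c + 3*lim ≤ -6) → ((¬(j_1 ≤ -13)) ∨ (¬((7/4)*pos < (3/4)*c + 1 ∨ (1/2)*c + (3/2)*pos ≠ -4)))) ∧ ((¬(j_1 ≥ -13 ∨ 2*c + 3*lim ≤ -6)) → ((¬(j_1 ≤ -13)) ∨ (¬((3/4)*lim + pos < 5/2 ∨ 2*pos ≠ (1/2)*lim - 5))))))) ∧ ((¬(2*j > 4 ∨ 3*lim ≤ 6)) → (((c < 8 → 2*lim > 9) → (((j ≥ -13 ∨ 2*c + 3*lim ≤ -12) → ((¬(j ≤ -13)) ∨ (¬((7/4)*pos < (3/4)*c + 13/4 ∨ (1/2)*c + (3/2)*pos ≠ -11/2)))) ∧ ((¬(j ≥ -13 ∨ 2*c + 3*lim ≤ -12)) → ((¬(j ≤ -13)) ∨ (¬((3/4)*lim + pos < 5/2 ∨ 2*pos ≠ (1/2)*lim - 5)))))) ∧ ((¬(c < 8 → 2*lim > 9)) → (((j ≥ -13 ∨ 2*c + 9*pos ≤ -6) → ((¬(j ≤ -13)) ∨ (¬((7/4)*pos < (3/4)*c + 1 ∨ (1/2)*c + (3/2)*pos ≠ -4)))) ∧ ((¬(j ≥ -13 ∨ 2*c + 9*pos ≤ -6)) → ((¬(j ≤ -13)) ∨ (¬((13/4)*pos < 5/2 ∨ (1/2)*pos ≠ -5))))))))
Before havoc lim: ∀lim_1. (((2*j > 4 ∨ 3*lim_1 ≤ 6) → (∀j_1. (((j_1 ≥ -13 ∨ 2*c + 3*lim_1 ≤ -6) → ((¬(j_1 ≤ -13)) ∨ (¬((7/4)*pos < (3/4)*c + 1 ∨ (1/2)*c + (3/2)*pos ≠ -4)))) ∧ ((¬(j_1 ≥ -13 ∨ 2*c + 3*lim_1 ≤ -6)) → ((¬(j_1 ≤ -13)) ∨ (¬((3/4)*lim_1 + pos < 5/2 ∨ 2*pos ≠ (1/2)*lim_1 - 5))))))) ∧ ((¬(2*j > 4 ∨ 3*lim_1 ≤ 6)) → (((c < 8 → 2*lim_1 > 9) → (((j ≥ -13 ∨ 2*c + 3*lim_1 ≤ -12) → ((¬(j ≤ -13)) ∨ (¬((7/4)*pos < (3/4)*c + 13/4 ∨ (1/2)*c + (3/2)*pos ≠ -11/2)))) ∧ ((¬(j ≥ -13 ∨ 2*c + 3*lim_1 ≤ -12)) → ((¬(j ≤ -13)) ∨ (¬((3/4)*lim_1 + pos < 5/2 ∨ 2*pos ≠ (1/2)*lim_1 - 5)))))) ∧ ((¬(c < 8 → 2*lim_1 > 9)) → (((j ≥ -13 ∨ 2*c + 9*pos ≤ -6) → ((¬(j ≤ -13)) ∨ (¬((7/4)*pos < (3/4)*c + 1 ∨ (1/2)*c + (3/2)*pos ≠ -4)))) ∧ ((¬(j ≥ -13 ∨ 2*c + 9*pos ≤ -6)) → ((¬(j ≤ -13)) ∨ (¬((13/4)*pos < 5/2 ∨ (1/2)*pos ≠ -5)))))))))
Answer: WP = ∀lim_1. (((2*j > 4 ∨ 3*lim_1 ≤ 6) → (∀j_1. (((j_1 ≥ -13 ∨ 2*c + 3*lim_1 ≤ -6) → ((¬(j_1 ≤ -13)) ∨ (¬((7/4)*pos < (3/4)*c + 1 ∨ (1/2)*c + (3/2)*pos ≠ -4)))) ∧ ((¬(j_1 ≥ -13 ∨ 2*c + 3*lim_1 ≤ -6)) → ((¬(j_1 ≤ -13)) ∨ (¬((3/4)*lim_1 + pos < 5/2 ∨ 2*pos ≠ (1/2)*lim_1 - 5))))))) ∧ ((¬(2*j > 4 ∨ 3*lim_1 ≤ 6)) → (((c < 8 → 2*lim_1 > 9) → (((j ≥ -13 ∨ 2*c + 3*lim_1 ≤ -12) → ((¬(j ≤ -13)) ∨ (¬((7/4)*pos < (3/4)*c + 13/4 ∨ (1/2)*c + (3/2)*pos ≠ -11/2)))) ∧ ((¬(j ≥ -13 ∨ 2*c + 3*lim_1 ≤ -12)) → ((¬(j ≤ -13)) ∨ (¬((3/4)*lim_1 + pos < 5/2 ∨ 2*pos ≠ (1/2)*lim_1 - 5)))))) ∧ ((¬(c < 8 → 2*lim_1 > 9)) → (((j ≥ -13 ∨ 2*c + 9*pos ≤ -6) → ((¬(j ≤ -13)) ∨ (¬((7/4)*pos < (3/4)*c + 1 ∨ (1/2)*c + (3/2)*pos ≠ -4)))) ∧ ((¬(j ≥ -13 ∨ 2*c + 9*pos ≤ -6)) → ((¬(j ≤ -13)) ∨ (¬((13/4)*pos < 5/2 ∨ (1/2)*pos ≠ -5)))))))))


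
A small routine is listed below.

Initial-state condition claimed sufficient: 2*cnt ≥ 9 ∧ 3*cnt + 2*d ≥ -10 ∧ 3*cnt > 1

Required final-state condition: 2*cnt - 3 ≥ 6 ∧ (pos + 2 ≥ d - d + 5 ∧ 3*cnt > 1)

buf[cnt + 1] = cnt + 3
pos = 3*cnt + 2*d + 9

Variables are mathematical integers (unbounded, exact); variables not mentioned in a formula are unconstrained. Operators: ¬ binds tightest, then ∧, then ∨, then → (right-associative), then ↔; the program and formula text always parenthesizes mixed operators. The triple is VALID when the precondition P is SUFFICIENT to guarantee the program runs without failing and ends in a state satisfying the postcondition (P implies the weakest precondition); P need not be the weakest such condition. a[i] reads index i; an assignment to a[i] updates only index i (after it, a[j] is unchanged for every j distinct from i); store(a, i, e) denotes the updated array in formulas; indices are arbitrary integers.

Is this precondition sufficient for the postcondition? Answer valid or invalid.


Working backward. After the program, the postcondition 2*cnt - 3 ≥ 6 ∧ (pos + 2 ≥ d - d + 5 ∧ 3*cnt > 1) must hold; in canonical form it is 2*cnt ≥ 9 ∧ pos ≥ 3 ∧ 3*cnt > 1.
Before pos := 3*cnt + 2*d + 9: 2*cnt ≥ 9 ∧ 3*cnt + 2*d ≥ -6 ∧ 3*cnt > 1
Before buf[cnt + 1] := cnt + 3: 2*cnt ≥ 9 ∧ 3*cnt + 2*d ≥ -6 ∧ 3*cnt > 1
The weakest precondition is 2*cnt ≥ 9 ∧ 3*cnt + 2*d ≥ -6 ∧ 3*cnt > 1.
Check whether 2*cnt ≥ 9 ∧ 3*cnt + 2*d ≥ -10 ∧ 3*cnt > 1 implies it.
Countermodel: at the initial state cnt = 5, d = -11, the precondition holds but the weakest precondition fails.
Answer: invalid


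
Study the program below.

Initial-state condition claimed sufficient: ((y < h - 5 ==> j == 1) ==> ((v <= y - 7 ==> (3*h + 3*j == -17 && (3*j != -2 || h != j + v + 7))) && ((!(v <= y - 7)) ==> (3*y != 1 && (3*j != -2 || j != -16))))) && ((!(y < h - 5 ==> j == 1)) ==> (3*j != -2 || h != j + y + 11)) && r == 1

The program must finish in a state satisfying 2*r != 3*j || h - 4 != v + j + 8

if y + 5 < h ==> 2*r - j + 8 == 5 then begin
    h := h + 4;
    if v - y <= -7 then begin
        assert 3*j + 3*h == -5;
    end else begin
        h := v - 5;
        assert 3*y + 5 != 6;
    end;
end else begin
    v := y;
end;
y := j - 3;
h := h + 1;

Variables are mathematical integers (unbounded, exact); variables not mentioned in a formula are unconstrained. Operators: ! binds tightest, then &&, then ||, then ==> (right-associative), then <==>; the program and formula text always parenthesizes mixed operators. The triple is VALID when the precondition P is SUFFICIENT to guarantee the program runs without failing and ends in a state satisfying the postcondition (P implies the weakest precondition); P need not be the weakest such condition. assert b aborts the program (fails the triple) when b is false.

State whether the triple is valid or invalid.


Working backward. After the program, the postcondition 2*r != 3*j || h - 4 != v + j + 8 must hold; in canonical form it is 2*r != 3*j || h != j + v + 12.
Before h := h + 1: 2*r != 3*j || h != j + v + 11
Before y := j - 3: 2*r != 3*j || h != j + v + 11
Then branch requires (v <= y - 7 ==> (3*h + 3*j == -17 && (2*r != 3*j || h != j + v + 7))) && ((!(v <= y - 7)) ==> (3*y != 1 && (2*r != 3*j || j != -16))); else branch requires 2*r != 3*j || h != j + y + 11.
Before the if: ((y < h - 5 ==> 2*r == j - 3) ==> ((v <= y - 7 ==> (3*h + 3*j == -17 && (2*r != 3*j || h != j + v + 7))) && ((!(v <= y - 7)) ==> (3*y != 1 && (2*r != 3*j || j != -16))))) && ((!(y < h - 5 ==> 2*r == j - 3)) ==> (2*r != 3*j || h != j + y + 11))
The weakest precondition is ((y < h - 5 ==> 2*r == j - 3) ==> ((v <= y - 7 ==> (3*h + 3*j == -17 && (2*r != 3*j || h != j + v + 7))) && ((!(v <= y - 7)) ==> (3*y != 1 && (2*r != 3*j || j != -16))))) && ((!(y < h - 5 ==> 2*r == j - 3)) ==> (2*r != 3*j || h != j + y + 11)).
Check whether ((y < h - 5 ==> j == 1) ==> ((v <= y - 7 ==> (3*h + 3*j == -17 && (3*j != -2 || h != j + v + 7))) && ((!(v <= y - 7)) ==> (3*y != 1 && (3*j != -2 || j != -16))))) && ((!(y < h - 5 ==> j == 1)) ==> (3*j != -2 || h != j + y + 11)) && r == 1 implies it.
Countermodel: at the initial state h = 6, j = 5, r = 1, v = -7, y = 0, the precondition holds but the weakest precondition fails.
Answer: invalid


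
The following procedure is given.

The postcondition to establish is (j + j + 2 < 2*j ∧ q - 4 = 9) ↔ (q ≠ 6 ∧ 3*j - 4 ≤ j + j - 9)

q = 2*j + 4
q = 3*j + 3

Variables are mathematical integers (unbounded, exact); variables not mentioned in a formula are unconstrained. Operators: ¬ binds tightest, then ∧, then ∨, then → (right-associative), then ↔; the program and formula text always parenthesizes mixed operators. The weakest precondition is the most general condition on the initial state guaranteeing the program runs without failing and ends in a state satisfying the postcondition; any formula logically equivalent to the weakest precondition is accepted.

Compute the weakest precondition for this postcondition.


Working backward. After the program, the postcondition (j + j + 2 < 2*j ∧ q - 4 = 9) ↔ (q ≠ 6 ∧ 3*j - 4 ≤ j + j - 9) must hold; in canonical form it is ¬(q ≠ 6 ∧ j ≤ -5).
Before q := 3*j + 3: ¬(3*j ≠ 3 ∧ j ≤ -5)
Before q := 2*j + 4: ¬(3*j ≠ 3 ∧ j ≤ -5)
Answer: WP = ¬(3*j ≠ 3 ∧ j ≤ -5)


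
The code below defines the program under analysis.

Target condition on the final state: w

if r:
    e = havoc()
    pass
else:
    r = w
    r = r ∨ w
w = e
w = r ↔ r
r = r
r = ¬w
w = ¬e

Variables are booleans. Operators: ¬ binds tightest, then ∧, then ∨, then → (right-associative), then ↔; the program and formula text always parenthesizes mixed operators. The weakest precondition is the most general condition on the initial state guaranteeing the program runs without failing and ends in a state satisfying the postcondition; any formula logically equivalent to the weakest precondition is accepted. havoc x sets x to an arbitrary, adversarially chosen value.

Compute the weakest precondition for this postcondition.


Working backward. After the program, w must hold.
Before w := ¬e: ¬e
Before r := ¬w: ¬e
Before r := r: ¬e
Before w := r ↔ r: ¬e
Before w := e: ¬e
Then branch requires false; else branch requires ¬e.
Before the if: (¬r) ∧ ((¬r) → (¬e))
Answer: WP = (¬r) ∧ ((¬r) → (¬e))


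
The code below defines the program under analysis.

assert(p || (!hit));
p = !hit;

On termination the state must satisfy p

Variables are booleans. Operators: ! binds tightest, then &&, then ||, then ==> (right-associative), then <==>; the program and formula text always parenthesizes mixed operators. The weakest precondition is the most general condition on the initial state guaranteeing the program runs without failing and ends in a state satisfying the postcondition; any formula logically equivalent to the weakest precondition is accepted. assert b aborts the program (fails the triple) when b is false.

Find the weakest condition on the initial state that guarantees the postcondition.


Working backward. After the program, p must hold.
Before p := !hit: !hit
Before assert p || (!hit): (p || (!hit)) && (!hit)
Answer: WP = (p || (!hit)) && (!hit)


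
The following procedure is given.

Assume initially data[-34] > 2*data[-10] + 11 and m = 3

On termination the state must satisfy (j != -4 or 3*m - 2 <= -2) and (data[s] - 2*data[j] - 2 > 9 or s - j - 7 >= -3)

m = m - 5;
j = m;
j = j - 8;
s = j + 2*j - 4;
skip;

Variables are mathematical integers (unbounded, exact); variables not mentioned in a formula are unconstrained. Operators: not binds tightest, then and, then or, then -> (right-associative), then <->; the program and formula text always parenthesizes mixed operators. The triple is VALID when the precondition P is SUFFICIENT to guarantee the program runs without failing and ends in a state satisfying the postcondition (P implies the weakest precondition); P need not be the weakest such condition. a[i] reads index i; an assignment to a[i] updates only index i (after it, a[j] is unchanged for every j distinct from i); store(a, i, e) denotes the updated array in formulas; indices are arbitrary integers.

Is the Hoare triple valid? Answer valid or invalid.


Working backward. After the program, the postcondition (j != -4 or 3*m - 2 <= -2) and (data[s] - 2*data[j] - 2 > 9 or s - j - 7 >= -3) must hold; in canonical form it is (j != -4 or 3*m <= 0) and (data[s] > 2*data[j] + 11 or s >= j + 4).
Before skip: (j != -4 or 3*m <= 0) and (data[s] > 2*data[j] + 11 or s >= j + 4)
Before s := j + 2*j - 4: (j != -4 or 3*m <= 0) and (data[3*j - 4] > 2*data[j] + 11 or 2*j >= 8)
Before j := j - 8: (j != 4 or 3*m <= 0) and (data[3*j - 28] > 2*data[j - 8] + 11 or 2*j >= 24)
Before j := m: (m != 4 or 3*m <= 0) and (data[3*m - 28] > 2*data[m - 8] + 11 or 2*m >= 24)
Before m := m - 5: (m != 9 or 3*m <= 15) and (data[3*m - 43] > 2*data[m - 13] + 11 or 2*m >= 34)
The weakest precondition is (m != 9 or 3*m <= 15) and (data[3*m - 43] > 2*data[m - 13] + 11 or 2*m >= 34).
Check whether data[-34] > 2*data[-10] + 11 and m = 3 implies it.
Every state satisfying the precondition satisfies the weakest precondition: the implication holds.
Answer: valid


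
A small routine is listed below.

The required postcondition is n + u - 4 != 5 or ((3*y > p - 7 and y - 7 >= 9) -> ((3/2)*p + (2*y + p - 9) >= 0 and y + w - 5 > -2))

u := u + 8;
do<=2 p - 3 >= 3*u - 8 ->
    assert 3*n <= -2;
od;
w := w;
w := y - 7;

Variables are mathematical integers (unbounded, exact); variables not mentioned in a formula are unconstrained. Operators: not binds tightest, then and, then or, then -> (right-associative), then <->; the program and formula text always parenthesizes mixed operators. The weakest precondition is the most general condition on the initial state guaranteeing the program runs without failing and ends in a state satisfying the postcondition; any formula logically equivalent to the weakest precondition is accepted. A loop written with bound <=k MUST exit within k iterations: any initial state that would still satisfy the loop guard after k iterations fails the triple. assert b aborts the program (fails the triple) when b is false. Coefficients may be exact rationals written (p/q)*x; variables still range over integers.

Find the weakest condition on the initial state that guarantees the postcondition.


Working backward. After the program, the postcondition n + u - 4 != 5 or ((3*y > p - 7 and y - 7 >= 9) -> ((3/2)*p + (2*y + p - 9) >= 0 and y + w - 5 > -2)) must hold; in canonical form it is n + u != 9 or ((3*y > p - 7 and y >= 16) -> ((5/2)*p + 2*y >= 9 and w + y > 3)).
Before w := y - 7: n + u != 9 or ((3*y > p - 7 and y >= 16) -> ((5/2)*p + 2*y >= 9 and 2*y > 10))
Before w := w: n + u != 9 or ((3*y > p - 7 and y >= 16) -> ((5/2)*p + 2*y >= 9 and 2*y > 10))
Before the loop (bound <=2), unroll the exhaustion recursion (WP_0 = exit-now case; WP_j = one more guarded iteration, up to j = 2):
  WP_0: (not (p >= 3*u - 5)) and (n + u != 9 or ((3*y > p - 7 and y >= 16) -> ((5/2)*p + 2*y >= 9 and 2*y > 10)))
  WP_1: (p >= 3*u - 5 -> (3*n <= -2 and (not (p >= 3*u - 5)) and (n + u != 9 or ((3*y > p - 7 and y >= 16) -> ((5/2)*p + 2*y >= 9 and 2*y > 10))))) and ((not (p >= 3*u - 5)) -> (n + u != 9 or ((3*y > p - 7 and y >= 16) -> ((5/2)*p + 2*y >= 9 and 2*y > 10))))
  WP_2: (p >= 3*u - 5 -> (3*n <= -2 and (p >= 3*u - 5 -> (3*n <= -2 and (not (p >= 3*u - 5)) and (n + u != 9 or ((3*y > p - 7 and y >= 16) -> ((5/2)*p + 2*y >= 9 and 2*y > 10))))) and ((not (p >= 3*u - 5)) -> (n + u != 9 or ((3*y > p - 7 and y >= 16) -> ((5/2)*p + 2*y >= 9 and 2*y > 10)))))) and ((not (p >= 3*u - 5)) -> (n + u != 9 or ((3*y > p - 7 and y >= 16) -> ((5/2)*p + 2*y >= 9 and 2*y > 10))))
So before the loop: (p >= 3*u - 5 -> (3*n <= -2 and (p >= 3*u - 5 -> (3*n <= -2 and (not (p >= 3*u - 5)) and (n + u != 9 or ((3*y > p - 7 and y >= 16) -> ((5/2)*p + 2*y >= 9 and 2*y > 10))))) and ((not (p >= 3*u - 5)) -> (n + u != 9 or ((3*y > p - 7 and y >= 16) -> ((5/2)*p + 2*y >= 9 and 2*y > 10)))))) and ((not (p >= 3*u - 5)) -> (n + u != 9 or ((3*y > p - 7 and y >= 16) -> ((5/2)*p + 2*y >= 9 and 2*y > 10))))
Before u := u + 8: (p >= 3*u + 19 -> (3*n <= -2 and (p >= 3*u + 19 -> (3*n <= -2 and (not (p >= 3*u + 19)) and (n + u != 1 or ((3*y > p - 7 and y >= 16) -> ((5/2)*p + 2*y >= 9 and 2*y > 10))))) and ((not (p >= 3*u + 19)) -> (n + u != 1 or ((3*y > p - 7 and y >= 16) -> ((5/2)*p + 2*y >= 9 and 2*y > 10)))))) and ((not (p >= 3*u + 19)) -> (n + u != 1 or ((3*y > p - 7 and y >= 16) -> ((5/2)*p + 2*y >= 9 and 2*y > 10))))
Answer: WP = (p >= 3*u + 19 -> (3*n <= -2 and (p >= 3*u + 19 -> (3*n <= -2 and (not (p >= 3*u + 19)) and (n + u != 1 or ((3*y > p - 7 and y >= 16) -> ((5/2)*p + 2*y >= 9 and 2*y > 10))))) and ((not (p >= 3*u + 19)) -> (n + u != 1 or ((3*y > p - 7 and y >= 16) -> ((5/2)*p + 2*y >= 9 and 2*y > 10)))))) and ((not (p >= 3*u + 19)) -> (n + u != 1 or ((3*y > p - 7 and y >= 16) -> ((5/2)*p + 2*y >= 9 and 2*y > 10))))


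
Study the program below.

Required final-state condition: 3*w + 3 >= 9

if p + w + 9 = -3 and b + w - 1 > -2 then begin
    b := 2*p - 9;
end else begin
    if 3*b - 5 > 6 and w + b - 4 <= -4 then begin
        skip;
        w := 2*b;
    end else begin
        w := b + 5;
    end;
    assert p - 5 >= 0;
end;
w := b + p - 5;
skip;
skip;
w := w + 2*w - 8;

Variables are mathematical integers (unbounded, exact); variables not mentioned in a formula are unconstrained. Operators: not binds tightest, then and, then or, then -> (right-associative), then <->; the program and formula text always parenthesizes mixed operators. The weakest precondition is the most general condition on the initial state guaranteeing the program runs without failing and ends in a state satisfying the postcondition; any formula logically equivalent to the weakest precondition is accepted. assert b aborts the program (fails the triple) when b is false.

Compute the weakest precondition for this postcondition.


Working backward. After the program, the postcondition 3*w + 3 >= 9 must hold; in canonical form it is 3*w >= 6.
Before w := w + 2*w - 8: 9*w >= 30
Before skip: 9*w >= 30
Before skip: 9*w >= 30
Before w := b + p - 5: 9*b + 9*p >= 75
Then branch requires 27*p >= 156; else branch requires ((3*b > 11 and b + w <= 0) -> (p >= 5 and 9*b + 9*p >= 75)) and ((not (3*b > 11 and b + w <= 0)) -> (p >= 5 and 9*b + 9*p >= 75)).
Before the if: ((p + w = -12 and b + w > -1) -> 27*p >= 156) and ((not (p + w = -12 and b + w > -1)) -> (((3*b > 11 and b + w <= 0) -> (p >= 5 and 9*b + 9*p >= 75)) and ((not (3*b > 11 and b + w <= 0)) -> (p >= 5 and 9*b + 9*p >= 75))))
Answer: WP = ((p + w = -12 and b + w > -1) -> 27*p >= 156) and ((not (p + w = -12 and b + w > -1)) -> (((3*b > 11 and b + w <= 0) -> (p >= 5 and 9*b + 9*p >= 75)) and ((not (3*b > 11 and b + w <= 0)) -> (p >= 5 and 9*b + 9*p >= 75))))


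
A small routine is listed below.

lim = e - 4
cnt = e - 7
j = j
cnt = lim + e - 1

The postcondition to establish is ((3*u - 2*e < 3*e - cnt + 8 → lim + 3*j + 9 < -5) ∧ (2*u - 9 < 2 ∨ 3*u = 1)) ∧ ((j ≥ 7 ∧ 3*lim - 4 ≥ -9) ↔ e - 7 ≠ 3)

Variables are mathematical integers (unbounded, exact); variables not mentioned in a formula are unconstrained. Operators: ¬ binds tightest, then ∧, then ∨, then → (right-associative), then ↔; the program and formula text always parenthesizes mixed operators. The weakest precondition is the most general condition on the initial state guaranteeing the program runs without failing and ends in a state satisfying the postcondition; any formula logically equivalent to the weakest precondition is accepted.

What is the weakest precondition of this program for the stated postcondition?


Working backward. After the program, the postcondition ((3*u - 2*e < 3*e - cnt + 8 → lim + 3*j + 9 < -5) ∧ (2*u - 9 < 2 ∨ 3*u = 1)) ∧ ((j ≥ 7 ∧ 3*lim - 4 ≥ -9) ↔ e - 7 ≠ 3) must hold; in canonical form it is (cnt + 3*u < 5*e + 8 → 3*j + lim < -14) ∧ (2*u < 11 ∨ 3*u = 1) ∧ ((j ≥ 7 ∧ 3*lim ≥ -5) ↔ e ≠ 10).
Before cnt := lim + e - 1: (lim + 3*u < 4*e + 9 → 3*j + lim < -14) ∧ (2*u < 11 ∨ 3*u = 1) ∧ ((j ≥ 7 ∧ 3*lim ≥ -5) ↔ e ≠ 10)
Before j := j: (lim + 3*u < 4*e + 9 → 3*j + lim < -14) ∧ (2*u < 11 ∨ 3*u = 1) ∧ ((j ≥ 7 ∧ 3*lim ≥ -5) ↔ e ≠ 10)
Before cnt := e - 7: (lim + 3*u < 4*e + 9 → 3*j + lim < -14) ∧ (2*u < 11 ∨ 3*u = 1) ∧ ((j ≥ 7 ∧ 3*lim ≥ -5) ↔ e ≠ 10)
Before lim := e - 4: (3*u < 3*e + 13 → e + 3*j < -10) ∧ (2*u < 11 ∨ 3*u = 1) ∧ ((j ≥ 7 ∧ 3*e ≥ 7) ↔ e ≠ 10)
Answer: WP = (3*u < 3*e + 13 → e + 3*j < -10) ∧ (2*u < 11 ∨ 3*u = 1) ∧ ((j ≥ 7 ∧ 3*e ≥ 7) ↔ e ≠ 10)


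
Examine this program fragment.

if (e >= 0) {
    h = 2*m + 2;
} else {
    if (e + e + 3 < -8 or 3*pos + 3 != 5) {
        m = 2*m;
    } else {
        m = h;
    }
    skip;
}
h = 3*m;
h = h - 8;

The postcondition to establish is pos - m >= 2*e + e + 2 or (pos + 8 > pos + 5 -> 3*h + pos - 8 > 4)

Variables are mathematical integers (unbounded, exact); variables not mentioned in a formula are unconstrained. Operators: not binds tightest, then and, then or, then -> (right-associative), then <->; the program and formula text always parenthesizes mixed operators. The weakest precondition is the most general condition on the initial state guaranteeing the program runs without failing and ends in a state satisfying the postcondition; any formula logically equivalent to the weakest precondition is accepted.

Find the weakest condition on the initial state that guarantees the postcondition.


Working backward. After the program, the postcondition pos - m >= 2*e + e + 2 or (pos + 8 > pos + 5 -> 3*h + pos - 8 > 4) must hold; in canonical form it is pos >= 3*e + m + 2 or 3*h + pos > 12.
Before h := h - 8: pos >= 3*e + m + 2 or 3*h + pos > 36
Before h := 3*m: pos >= 3*e + m + 2 or 9*m + pos > 36
Then branch requires pos >= 3*e + m + 2 or 9*m + pos > 36; else branch requires ((2*e < -11 or 3*pos != 2) -> (pos >= 3*e + 2*m + 2 or 18*m + pos > 36)) and ((not (2*e < -11 or 3*pos != 2)) -> (pos >= 3*e + h + 2 or 9*h + pos > 36)).
Before the if: (e >= 0 -> (pos >= 3*e + m + 2 or 9*m + pos > 36)) and ((not (e >= 0)) -> (((2*e < -11 or 3*pos != 2) -> (pos >= 3*e + 2*m + 2 or 18*m + pos > 36)) and ((not (2*e < -11 or 3*pos != 2)) -> (pos >= 3*e + h + 2 or 9*h + pos > 36))))
Answer: WP = (e >= 0 -> (pos >= 3*e + m + 2 or 9*m + pos > 36)) and ((not (e >= 0)) -> (((2*e < -11 or 3*pos != 2) -> (pos >= 3*e + 2*m + 2 or 18*m + pos > 36)) and ((not (2*e < -11 or 3*pos != 2)) -> (pos >= 3*e + h + 2 or 9*h + pos > 36))))


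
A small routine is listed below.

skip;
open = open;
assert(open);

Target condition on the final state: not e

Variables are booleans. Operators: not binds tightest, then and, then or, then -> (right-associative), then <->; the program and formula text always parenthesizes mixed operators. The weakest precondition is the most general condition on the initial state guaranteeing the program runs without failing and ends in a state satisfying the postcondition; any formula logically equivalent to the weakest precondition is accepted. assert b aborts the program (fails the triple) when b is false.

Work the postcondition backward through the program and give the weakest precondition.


Working backward. After the program, not e must hold.
Before assert open: open and (not e)
Before open := open: open and (not e)
Before skip: open and (not e)
Answer: WP = open and (not e)


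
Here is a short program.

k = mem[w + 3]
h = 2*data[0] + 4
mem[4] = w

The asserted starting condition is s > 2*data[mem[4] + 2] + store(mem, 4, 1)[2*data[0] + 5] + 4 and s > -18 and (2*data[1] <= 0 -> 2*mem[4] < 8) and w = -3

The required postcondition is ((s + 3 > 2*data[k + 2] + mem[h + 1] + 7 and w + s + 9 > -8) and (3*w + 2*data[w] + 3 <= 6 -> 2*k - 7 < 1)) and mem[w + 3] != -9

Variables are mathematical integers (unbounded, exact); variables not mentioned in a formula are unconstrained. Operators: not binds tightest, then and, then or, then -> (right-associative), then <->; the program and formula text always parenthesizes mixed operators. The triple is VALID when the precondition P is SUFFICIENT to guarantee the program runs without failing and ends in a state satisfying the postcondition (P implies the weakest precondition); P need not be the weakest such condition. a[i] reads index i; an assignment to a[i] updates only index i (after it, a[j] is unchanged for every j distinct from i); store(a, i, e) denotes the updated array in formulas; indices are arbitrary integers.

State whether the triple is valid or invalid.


Working backward. After the program, the postcondition ((s + 3 > 2*data[k + 2] + mem[h + 1] + 7 and w + s + 9 > -8) and (3*w + 2*data[w] + 3 <= 6 -> 2*k - 7 < 1)) and mem[w + 3] != -9 must hold; in canonical form it is s > 2*data[k + 2] + mem[h + 1] + 4 and s + w > -17 and (2*data[w] + 3*w <= 3 -> 2*k < 8) and mem[w + 3] != -9.
Before mem[4] := w: s > 2*data[k + 2] + store(mem, 4, w)[h + 1] + 4 and s + w > -17 and (2*data[w] + 3*w <= 3 -> 2*k < 8) and store(mem, 4, w)[w + 3] != -9
Before h := 2*data[0] + 4: s > 2*data[k + 2] + store(mem, 4, w)[2*data[0] + 5] + 4 and s + w > -17 and (2*data[w] + 3*w <= 3 -> 2*k < 8) and store(mem, 4, w)[w + 3] != -9
Before k := mem[w + 3]: s > 2*data[mem[w + 3] + 2] + store(mem, 4, w)[2*data[0] + 5] + 4 and s + w > -17 and (2*data[w] + 3*w <= 3 -> 2*mem[w + 3] < 8) and store(mem, 4, w)[w + 3] != -9
The weakest precondition is s > 2*data[mem[w + 3] + 2] + store(mem, 4, w)[2*data[0] + 5] + 4 and s + w > -17 and (2*data[w] + 3*w <= 3 -> 2*mem[w + 3] < 8) and store(mem, 4, w)[w + 3] != -9.
Check whether s > 2*data[mem[4] + 2] + store(mem, 4, 1)[2*data[0] + 5] + 4 and s > -18 and (2*data[1] <= 0 -> 2*mem[4] < 8) and w = -3 implies it.
Countermodel: at the initial state data = {[-30150] = -11804, [-3] = 6, [0] = -1, [1] = 6, [3] = 6, [4] = 6, [9] = 6, elsewhere 6}, mem = {[-30150] = 7, [-3] = 7, [0] = 7, [1] = 7, [3] = 23588, [4] = -30152, [9] = 7, elsewhere 7}, s = -15, w = -3, the precondition holds but the weakest precondition fails.
Answer: invalid


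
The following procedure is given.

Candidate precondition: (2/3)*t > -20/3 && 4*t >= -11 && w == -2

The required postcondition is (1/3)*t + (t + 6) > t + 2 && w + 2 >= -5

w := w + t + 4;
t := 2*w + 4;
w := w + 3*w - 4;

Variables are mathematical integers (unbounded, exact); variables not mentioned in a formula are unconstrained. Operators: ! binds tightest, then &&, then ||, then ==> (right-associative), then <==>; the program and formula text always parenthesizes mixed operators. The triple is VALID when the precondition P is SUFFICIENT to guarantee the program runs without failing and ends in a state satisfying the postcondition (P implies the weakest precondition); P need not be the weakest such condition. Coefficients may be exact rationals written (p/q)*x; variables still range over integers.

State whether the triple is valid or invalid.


Working backward. After the program, the postcondition (1/3)*t + (t + 6) > t + 2 && w + 2 >= -5 must hold; in canonical form it is (1/3)*t > -4 && w >= -7.
Before w := w + 3*w - 4: (1/3)*t > -4 && 4*w >= -3
Before t := 2*w + 4: (2/3)*w > -16/3 && 4*w >= -3
Before w := w + t + 4: (2/3)*t + (2/3)*w > -8 && 4*t + 4*w >= -19
The weakest precondition is (2/3)*t + (2/3)*w > -8 && 4*t + 4*w >= -19.
Check whether (2/3)*t > -20/3 && 4*t >= -11 && w == -2 implies it.
Every state satisfying the precondition satisfies the weakest precondition: the implication holds.
Answer: valid


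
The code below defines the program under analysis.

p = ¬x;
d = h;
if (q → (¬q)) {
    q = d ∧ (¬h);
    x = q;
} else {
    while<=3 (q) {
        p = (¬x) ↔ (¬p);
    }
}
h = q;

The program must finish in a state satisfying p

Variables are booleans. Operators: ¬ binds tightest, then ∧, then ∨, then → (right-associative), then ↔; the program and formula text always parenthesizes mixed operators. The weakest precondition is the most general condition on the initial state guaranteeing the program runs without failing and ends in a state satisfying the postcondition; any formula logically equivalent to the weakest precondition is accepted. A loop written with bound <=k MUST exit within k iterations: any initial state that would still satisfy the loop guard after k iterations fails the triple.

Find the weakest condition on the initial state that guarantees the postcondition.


Working backward. After the program, p must hold.
Before h := q: p
Then branch requires p; else branch requires (q → ((q → ((q → ((¬q) ∧ ((¬x) ↔ (¬((¬x) ↔ (¬((¬x) ↔ (¬p)))))))) ∧ ((¬q) → ((¬x) ↔ (¬((¬x) ↔ (¬p))))))) ∧ ((¬q) → ((¬x) ↔ (¬p))))) ∧ ((¬q) → p).
Before the if: ((q → (¬q)) → p) ∧ ((¬(q → (¬q))) → ((q → ((q → ((q → ((¬q) ∧ ((¬x) ↔ (¬((¬x) ↔ (¬((¬x) ↔ (¬p)))))))) ∧ ((¬q) → ((¬x) ↔ (¬((¬x) ↔ (¬p))))))) ∧ ((¬q) → ((¬x) ↔ (¬p))))) ∧ ((¬q) → p)))
Before d := h: ((q → (¬q)) → p) ∧ ((¬(q → (¬q))) → ((q → ((q → ((q → ((¬q) ∧ ((¬x) ↔ (¬((¬x) ↔ (¬((¬x) ↔ (¬p)))))))) ∧ ((¬q) → ((¬x) ↔ (¬((¬x) ↔ (¬p))))))) ∧ ((¬q) → ((¬x) ↔ (¬p))))) ∧ ((¬q) → p)))
Before p := ¬x: ((q → (¬q)) → (¬x)) ∧ ((¬(q → (¬q))) → ((q → ((q → ((q → ((¬q) ∧ ((¬x) ↔ (¬((¬x) ↔ (¬((¬x) ↔ x))))))) ∧ ((¬q) → ((¬x) ↔ (¬((¬x) ↔ x)))))) ∧ ((¬q) → ((¬x) ↔ x)))) ∧ ((¬q) → (¬x))))
Answer: WP = ((q → (¬q)) → (¬x)) ∧ ((¬(q → (¬q))) → ((q → ((q → ((q → ((¬q) ∧ ((¬x) ↔ (¬((¬x) ↔ (¬((¬x) ↔ x))))))) ∧ ((¬q) → ((¬x) ↔ (¬((¬x) ↔ x)))))) ∧ ((¬q) → ((¬x) ↔ x)))) ∧ ((¬q) → (¬x))))


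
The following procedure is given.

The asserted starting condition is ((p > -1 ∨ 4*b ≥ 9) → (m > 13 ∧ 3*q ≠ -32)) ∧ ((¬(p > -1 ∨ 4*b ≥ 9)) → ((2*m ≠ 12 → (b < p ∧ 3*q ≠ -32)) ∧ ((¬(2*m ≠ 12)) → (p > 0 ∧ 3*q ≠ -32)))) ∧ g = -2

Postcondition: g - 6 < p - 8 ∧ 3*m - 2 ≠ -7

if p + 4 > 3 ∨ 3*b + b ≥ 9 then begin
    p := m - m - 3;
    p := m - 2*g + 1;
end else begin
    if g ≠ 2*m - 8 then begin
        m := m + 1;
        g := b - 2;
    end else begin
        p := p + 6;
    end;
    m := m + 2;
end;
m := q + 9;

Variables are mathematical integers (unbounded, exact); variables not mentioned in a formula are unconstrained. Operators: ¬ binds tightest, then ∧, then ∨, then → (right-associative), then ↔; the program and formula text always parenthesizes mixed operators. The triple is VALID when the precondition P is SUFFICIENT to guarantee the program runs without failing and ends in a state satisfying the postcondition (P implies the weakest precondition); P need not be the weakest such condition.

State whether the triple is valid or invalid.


Working backward. After the program, the postcondition g - 6 < p - 8 ∧ 3*m - 2 ≠ -7 must hold; in canonical form it is g < p - 2 ∧ 3*m ≠ -5.
Before m := q + 9: g < p - 2 ∧ 3*q ≠ -32
Then branch requires 3*g < m - 1 ∧ 3*q ≠ -32; else branch requires (g ≠ 2*m - 8 → (b < p ∧ 3*q ≠ -32)) ∧ ((¬(g ≠ 2*m - 8)) → (g < p + 4 ∧ 3*q ≠ -32)).
Before the if: ((p > -1 ∨ 4*b ≥ 9) → (3*g < m - 1 ∧ 3*q ≠ -32)) ∧ ((¬(p > -1 ∨ 4*b ≥ 9)) → ((g ≠ 2*m - 8 → (b < p ∧ 3*q ≠ -32)) ∧ ((¬(g ≠ 2*m - 8)) → (g < p + 4 ∧ 3*q ≠ -32))))
The weakest precondition is ((p > -1 ∨ 4*b ≥ 9) → (3*g < m - 1 ∧ 3*q ≠ -32)) ∧ ((¬(p > -1 ∨ 4*b ≥ 9)) → ((g ≠ 2*m - 8 → (b < p ∧ 3*q ≠ -32)) ∧ ((¬(g ≠ 2*m - 8)) → (g < p + 4 ∧ 3*q ≠ -32)))).
Check whether ((p > -1 ∨ 4*b ≥ 9) → (m > 13 ∧ 3*q ≠ -32)) ∧ ((¬(p > -1 ∨ 4*b ≥ 9)) → ((2*m ≠ 12 → (b < p ∧ 3*q ≠ -32)) ∧ ((¬(2*m ≠ 12)) → (p > 0 ∧ 3*q ≠ -32)))) ∧ g = -2 implies it.
Countermodel: at the initial state b = -7, g = -2, m = 3, p = -6, q = 0, the precondition holds but the weakest precondition fails.
Answer: invalid


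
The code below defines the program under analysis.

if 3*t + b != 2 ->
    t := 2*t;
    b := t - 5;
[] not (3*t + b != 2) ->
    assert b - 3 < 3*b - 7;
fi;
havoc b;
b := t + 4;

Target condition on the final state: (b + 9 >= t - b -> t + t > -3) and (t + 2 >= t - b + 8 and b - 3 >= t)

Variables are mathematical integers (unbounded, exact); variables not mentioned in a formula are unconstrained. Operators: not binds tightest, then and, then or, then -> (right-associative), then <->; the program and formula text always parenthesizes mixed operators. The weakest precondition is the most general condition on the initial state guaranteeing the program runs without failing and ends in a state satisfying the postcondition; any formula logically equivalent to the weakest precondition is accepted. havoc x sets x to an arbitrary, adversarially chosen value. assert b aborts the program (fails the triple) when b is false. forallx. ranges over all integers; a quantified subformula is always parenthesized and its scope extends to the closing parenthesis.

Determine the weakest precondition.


Working backward. After the program, the postcondition (b + 9 >= t - b -> t + t > -3) and (t + 2 >= t - b + 8 and b - 3 >= t) must hold; in canonical form it is (2*b >= t - 9 -> 2*t > -3) and b >= 6 and b >= t + 3.
Before b := t + 4: (t >= -17 -> 2*t > -3) and t >= 2
Before havoc b: (t >= -17 -> 2*t > -3) and t >= 2
Then branch requires (2*t >= -17 -> 4*t > -3) and 2*t >= 2; else branch requires 2*b > 4 and (t >= -17 -> 2*t > -3) and t >= 2.
Before the if: (b + 3*t != 2 -> ((2*t >= -17 -> 4*t > -3) and 2*t >= 2)) and ((not (b + 3*t != 2)) -> (2*b > 4 and (t >= -17 -> 2*t > -3) and t >= 2))
Answer: WP = (b + 3*t != 2 -> ((2*t >= -17 -> 4*t > -3) and 2*t >= 2)) and ((not (b + 3*t != 2)) -> (2*b > 4 and (t >= -17 -> 2*t > -3) and t >= 2))


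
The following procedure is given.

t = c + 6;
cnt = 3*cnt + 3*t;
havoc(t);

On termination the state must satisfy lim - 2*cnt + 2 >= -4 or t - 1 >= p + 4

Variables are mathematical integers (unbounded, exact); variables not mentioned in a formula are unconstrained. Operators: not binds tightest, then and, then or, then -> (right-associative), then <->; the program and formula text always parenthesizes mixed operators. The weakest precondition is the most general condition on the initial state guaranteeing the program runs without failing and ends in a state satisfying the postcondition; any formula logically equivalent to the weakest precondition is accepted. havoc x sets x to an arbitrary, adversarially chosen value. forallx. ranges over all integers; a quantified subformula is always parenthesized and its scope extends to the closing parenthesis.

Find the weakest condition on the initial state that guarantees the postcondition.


Working backward. After the program, the postcondition lim - 2*cnt + 2 >= -4 or t - 1 >= p + 4 must hold; in canonical form it is lim >= 2*cnt - 6 or t >= p + 5.
Before havoc t: forall t_1. (lim >= 2*cnt - 6 or t_1 >= p + 5)
Before cnt := 3*cnt + 3*t: forall t_1. (lim >= 6*cnt + 6*t - 6 or t_1 >= p + 5)
Before t := c + 6: forall t_1. (lim >= 6*c + 6*cnt + 30 or t_1 >= p + 5)
Answer: WP = forall t_1. (lim >= 6*c + 6*cnt + 30 or t_1 >= p + 5)
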